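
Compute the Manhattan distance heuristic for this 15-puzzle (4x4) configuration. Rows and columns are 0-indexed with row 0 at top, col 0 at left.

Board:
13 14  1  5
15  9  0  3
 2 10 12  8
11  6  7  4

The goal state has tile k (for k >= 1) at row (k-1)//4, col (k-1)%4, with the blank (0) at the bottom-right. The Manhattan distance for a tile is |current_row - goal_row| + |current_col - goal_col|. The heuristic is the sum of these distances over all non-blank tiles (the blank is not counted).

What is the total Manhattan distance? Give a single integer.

Tile 13: (0,0)->(3,0) = 3
Tile 14: (0,1)->(3,1) = 3
Tile 1: (0,2)->(0,0) = 2
Tile 5: (0,3)->(1,0) = 4
Tile 15: (1,0)->(3,2) = 4
Tile 9: (1,1)->(2,0) = 2
Tile 3: (1,3)->(0,2) = 2
Tile 2: (2,0)->(0,1) = 3
Tile 10: (2,1)->(2,1) = 0
Tile 12: (2,2)->(2,3) = 1
Tile 8: (2,3)->(1,3) = 1
Tile 11: (3,0)->(2,2) = 3
Tile 6: (3,1)->(1,1) = 2
Tile 7: (3,2)->(1,2) = 2
Tile 4: (3,3)->(0,3) = 3
Sum: 3 + 3 + 2 + 4 + 4 + 2 + 2 + 3 + 0 + 1 + 1 + 3 + 2 + 2 + 3 = 35

Answer: 35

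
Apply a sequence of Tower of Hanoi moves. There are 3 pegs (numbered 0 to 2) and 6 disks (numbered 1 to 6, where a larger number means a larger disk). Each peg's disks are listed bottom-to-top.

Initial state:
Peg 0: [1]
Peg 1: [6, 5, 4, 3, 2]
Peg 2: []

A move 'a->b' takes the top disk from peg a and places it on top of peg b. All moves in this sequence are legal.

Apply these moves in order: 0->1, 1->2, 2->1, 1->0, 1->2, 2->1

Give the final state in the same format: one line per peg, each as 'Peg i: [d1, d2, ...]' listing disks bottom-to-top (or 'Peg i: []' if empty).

After move 1 (0->1):
Peg 0: []
Peg 1: [6, 5, 4, 3, 2, 1]
Peg 2: []

After move 2 (1->2):
Peg 0: []
Peg 1: [6, 5, 4, 3, 2]
Peg 2: [1]

After move 3 (2->1):
Peg 0: []
Peg 1: [6, 5, 4, 3, 2, 1]
Peg 2: []

After move 4 (1->0):
Peg 0: [1]
Peg 1: [6, 5, 4, 3, 2]
Peg 2: []

After move 5 (1->2):
Peg 0: [1]
Peg 1: [6, 5, 4, 3]
Peg 2: [2]

After move 6 (2->1):
Peg 0: [1]
Peg 1: [6, 5, 4, 3, 2]
Peg 2: []

Answer: Peg 0: [1]
Peg 1: [6, 5, 4, 3, 2]
Peg 2: []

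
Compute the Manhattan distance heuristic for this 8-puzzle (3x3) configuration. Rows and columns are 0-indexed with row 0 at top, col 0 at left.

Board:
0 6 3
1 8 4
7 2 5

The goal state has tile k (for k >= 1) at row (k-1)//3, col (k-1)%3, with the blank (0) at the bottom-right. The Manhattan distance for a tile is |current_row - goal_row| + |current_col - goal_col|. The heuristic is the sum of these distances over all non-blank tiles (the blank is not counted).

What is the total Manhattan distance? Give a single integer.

Tile 6: (0,1)->(1,2) = 2
Tile 3: (0,2)->(0,2) = 0
Tile 1: (1,0)->(0,0) = 1
Tile 8: (1,1)->(2,1) = 1
Tile 4: (1,2)->(1,0) = 2
Tile 7: (2,0)->(2,0) = 0
Tile 2: (2,1)->(0,1) = 2
Tile 5: (2,2)->(1,1) = 2
Sum: 2 + 0 + 1 + 1 + 2 + 0 + 2 + 2 = 10

Answer: 10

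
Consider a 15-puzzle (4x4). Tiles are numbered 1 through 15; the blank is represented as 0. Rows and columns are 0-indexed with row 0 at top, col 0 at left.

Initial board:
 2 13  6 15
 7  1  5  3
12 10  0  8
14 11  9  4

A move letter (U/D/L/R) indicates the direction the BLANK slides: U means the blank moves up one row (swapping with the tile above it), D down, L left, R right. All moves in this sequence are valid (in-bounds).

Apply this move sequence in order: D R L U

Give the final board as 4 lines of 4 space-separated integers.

After move 1 (D):
 2 13  6 15
 7  1  5  3
12 10  9  8
14 11  0  4

After move 2 (R):
 2 13  6 15
 7  1  5  3
12 10  9  8
14 11  4  0

After move 3 (L):
 2 13  6 15
 7  1  5  3
12 10  9  8
14 11  0  4

After move 4 (U):
 2 13  6 15
 7  1  5  3
12 10  0  8
14 11  9  4

Answer:  2 13  6 15
 7  1  5  3
12 10  0  8
14 11  9  4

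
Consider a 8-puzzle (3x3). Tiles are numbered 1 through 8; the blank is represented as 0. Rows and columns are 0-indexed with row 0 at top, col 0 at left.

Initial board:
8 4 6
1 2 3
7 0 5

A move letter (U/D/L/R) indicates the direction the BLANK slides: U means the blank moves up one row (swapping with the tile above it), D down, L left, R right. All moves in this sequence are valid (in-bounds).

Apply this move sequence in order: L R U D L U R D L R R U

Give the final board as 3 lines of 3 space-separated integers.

After move 1 (L):
8 4 6
1 2 3
0 7 5

After move 2 (R):
8 4 6
1 2 3
7 0 5

After move 3 (U):
8 4 6
1 0 3
7 2 5

After move 4 (D):
8 4 6
1 2 3
7 0 5

After move 5 (L):
8 4 6
1 2 3
0 7 5

After move 6 (U):
8 4 6
0 2 3
1 7 5

After move 7 (R):
8 4 6
2 0 3
1 7 5

After move 8 (D):
8 4 6
2 7 3
1 0 5

After move 9 (L):
8 4 6
2 7 3
0 1 5

After move 10 (R):
8 4 6
2 7 3
1 0 5

After move 11 (R):
8 4 6
2 7 3
1 5 0

After move 12 (U):
8 4 6
2 7 0
1 5 3

Answer: 8 4 6
2 7 0
1 5 3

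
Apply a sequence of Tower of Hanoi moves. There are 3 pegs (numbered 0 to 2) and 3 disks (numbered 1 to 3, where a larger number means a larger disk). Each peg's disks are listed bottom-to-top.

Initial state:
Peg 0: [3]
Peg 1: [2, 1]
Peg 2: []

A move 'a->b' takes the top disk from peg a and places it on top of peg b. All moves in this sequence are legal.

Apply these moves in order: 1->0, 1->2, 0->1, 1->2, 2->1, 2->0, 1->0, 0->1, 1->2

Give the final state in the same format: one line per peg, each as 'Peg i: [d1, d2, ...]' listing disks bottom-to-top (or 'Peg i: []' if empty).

After move 1 (1->0):
Peg 0: [3, 1]
Peg 1: [2]
Peg 2: []

After move 2 (1->2):
Peg 0: [3, 1]
Peg 1: []
Peg 2: [2]

After move 3 (0->1):
Peg 0: [3]
Peg 1: [1]
Peg 2: [2]

After move 4 (1->2):
Peg 0: [3]
Peg 1: []
Peg 2: [2, 1]

After move 5 (2->1):
Peg 0: [3]
Peg 1: [1]
Peg 2: [2]

After move 6 (2->0):
Peg 0: [3, 2]
Peg 1: [1]
Peg 2: []

After move 7 (1->0):
Peg 0: [3, 2, 1]
Peg 1: []
Peg 2: []

After move 8 (0->1):
Peg 0: [3, 2]
Peg 1: [1]
Peg 2: []

After move 9 (1->2):
Peg 0: [3, 2]
Peg 1: []
Peg 2: [1]

Answer: Peg 0: [3, 2]
Peg 1: []
Peg 2: [1]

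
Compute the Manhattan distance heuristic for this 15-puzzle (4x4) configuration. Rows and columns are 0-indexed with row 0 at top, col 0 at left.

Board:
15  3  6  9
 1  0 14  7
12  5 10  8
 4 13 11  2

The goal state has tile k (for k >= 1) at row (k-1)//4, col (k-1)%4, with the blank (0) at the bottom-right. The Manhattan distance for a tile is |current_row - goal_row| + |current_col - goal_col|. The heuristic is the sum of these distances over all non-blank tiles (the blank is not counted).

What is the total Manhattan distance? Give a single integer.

Answer: 38

Derivation:
Tile 15: at (0,0), goal (3,2), distance |0-3|+|0-2| = 5
Tile 3: at (0,1), goal (0,2), distance |0-0|+|1-2| = 1
Tile 6: at (0,2), goal (1,1), distance |0-1|+|2-1| = 2
Tile 9: at (0,3), goal (2,0), distance |0-2|+|3-0| = 5
Tile 1: at (1,0), goal (0,0), distance |1-0|+|0-0| = 1
Tile 14: at (1,2), goal (3,1), distance |1-3|+|2-1| = 3
Tile 7: at (1,3), goal (1,2), distance |1-1|+|3-2| = 1
Tile 12: at (2,0), goal (2,3), distance |2-2|+|0-3| = 3
Tile 5: at (2,1), goal (1,0), distance |2-1|+|1-0| = 2
Tile 10: at (2,2), goal (2,1), distance |2-2|+|2-1| = 1
Tile 8: at (2,3), goal (1,3), distance |2-1|+|3-3| = 1
Tile 4: at (3,0), goal (0,3), distance |3-0|+|0-3| = 6
Tile 13: at (3,1), goal (3,0), distance |3-3|+|1-0| = 1
Tile 11: at (3,2), goal (2,2), distance |3-2|+|2-2| = 1
Tile 2: at (3,3), goal (0,1), distance |3-0|+|3-1| = 5
Sum: 5 + 1 + 2 + 5 + 1 + 3 + 1 + 3 + 2 + 1 + 1 + 6 + 1 + 1 + 5 = 38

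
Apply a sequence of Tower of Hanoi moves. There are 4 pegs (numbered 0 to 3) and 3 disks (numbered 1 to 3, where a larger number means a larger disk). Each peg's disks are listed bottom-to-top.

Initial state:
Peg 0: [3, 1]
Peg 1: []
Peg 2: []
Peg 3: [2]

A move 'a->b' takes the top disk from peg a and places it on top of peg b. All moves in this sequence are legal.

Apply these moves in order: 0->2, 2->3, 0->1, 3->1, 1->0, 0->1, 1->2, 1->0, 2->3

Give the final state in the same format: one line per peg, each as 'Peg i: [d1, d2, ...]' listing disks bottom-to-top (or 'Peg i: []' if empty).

After move 1 (0->2):
Peg 0: [3]
Peg 1: []
Peg 2: [1]
Peg 3: [2]

After move 2 (2->3):
Peg 0: [3]
Peg 1: []
Peg 2: []
Peg 3: [2, 1]

After move 3 (0->1):
Peg 0: []
Peg 1: [3]
Peg 2: []
Peg 3: [2, 1]

After move 4 (3->1):
Peg 0: []
Peg 1: [3, 1]
Peg 2: []
Peg 3: [2]

After move 5 (1->0):
Peg 0: [1]
Peg 1: [3]
Peg 2: []
Peg 3: [2]

After move 6 (0->1):
Peg 0: []
Peg 1: [3, 1]
Peg 2: []
Peg 3: [2]

After move 7 (1->2):
Peg 0: []
Peg 1: [3]
Peg 2: [1]
Peg 3: [2]

After move 8 (1->0):
Peg 0: [3]
Peg 1: []
Peg 2: [1]
Peg 3: [2]

After move 9 (2->3):
Peg 0: [3]
Peg 1: []
Peg 2: []
Peg 3: [2, 1]

Answer: Peg 0: [3]
Peg 1: []
Peg 2: []
Peg 3: [2, 1]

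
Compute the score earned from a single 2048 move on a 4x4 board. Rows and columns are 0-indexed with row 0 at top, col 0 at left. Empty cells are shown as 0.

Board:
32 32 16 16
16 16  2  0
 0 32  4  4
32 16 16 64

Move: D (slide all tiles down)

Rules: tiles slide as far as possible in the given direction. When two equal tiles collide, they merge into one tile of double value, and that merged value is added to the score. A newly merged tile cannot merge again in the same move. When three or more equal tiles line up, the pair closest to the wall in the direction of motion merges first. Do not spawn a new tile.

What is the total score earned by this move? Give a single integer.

Answer: 0

Derivation:
Slide down:
col 0: [32, 16, 0, 32] -> [0, 32, 16, 32]  score +0 (running 0)
col 1: [32, 16, 32, 16] -> [32, 16, 32, 16]  score +0 (running 0)
col 2: [16, 2, 4, 16] -> [16, 2, 4, 16]  score +0 (running 0)
col 3: [16, 0, 4, 64] -> [0, 16, 4, 64]  score +0 (running 0)
Board after move:
 0 32 16  0
32 16  2 16
16 32  4  4
32 16 16 64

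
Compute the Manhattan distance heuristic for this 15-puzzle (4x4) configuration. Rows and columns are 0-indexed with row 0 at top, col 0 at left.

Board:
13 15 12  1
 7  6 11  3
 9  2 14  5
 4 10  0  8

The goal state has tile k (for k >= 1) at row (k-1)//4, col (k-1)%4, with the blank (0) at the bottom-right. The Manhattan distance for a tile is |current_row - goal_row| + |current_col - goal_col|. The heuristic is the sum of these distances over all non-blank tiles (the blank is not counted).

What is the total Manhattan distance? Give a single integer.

Tile 13: at (0,0), goal (3,0), distance |0-3|+|0-0| = 3
Tile 15: at (0,1), goal (3,2), distance |0-3|+|1-2| = 4
Tile 12: at (0,2), goal (2,3), distance |0-2|+|2-3| = 3
Tile 1: at (0,3), goal (0,0), distance |0-0|+|3-0| = 3
Tile 7: at (1,0), goal (1,2), distance |1-1|+|0-2| = 2
Tile 6: at (1,1), goal (1,1), distance |1-1|+|1-1| = 0
Tile 11: at (1,2), goal (2,2), distance |1-2|+|2-2| = 1
Tile 3: at (1,3), goal (0,2), distance |1-0|+|3-2| = 2
Tile 9: at (2,0), goal (2,0), distance |2-2|+|0-0| = 0
Tile 2: at (2,1), goal (0,1), distance |2-0|+|1-1| = 2
Tile 14: at (2,2), goal (3,1), distance |2-3|+|2-1| = 2
Tile 5: at (2,3), goal (1,0), distance |2-1|+|3-0| = 4
Tile 4: at (3,0), goal (0,3), distance |3-0|+|0-3| = 6
Tile 10: at (3,1), goal (2,1), distance |3-2|+|1-1| = 1
Tile 8: at (3,3), goal (1,3), distance |3-1|+|3-3| = 2
Sum: 3 + 4 + 3 + 3 + 2 + 0 + 1 + 2 + 0 + 2 + 2 + 4 + 6 + 1 + 2 = 35

Answer: 35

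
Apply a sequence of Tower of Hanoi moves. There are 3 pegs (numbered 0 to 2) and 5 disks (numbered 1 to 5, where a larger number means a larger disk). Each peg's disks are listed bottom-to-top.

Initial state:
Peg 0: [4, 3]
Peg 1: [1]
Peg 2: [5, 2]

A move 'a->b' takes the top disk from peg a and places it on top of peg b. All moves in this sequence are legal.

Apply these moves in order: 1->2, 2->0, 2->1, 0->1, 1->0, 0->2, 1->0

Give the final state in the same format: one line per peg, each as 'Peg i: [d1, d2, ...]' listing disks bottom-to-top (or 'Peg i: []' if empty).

After move 1 (1->2):
Peg 0: [4, 3]
Peg 1: []
Peg 2: [5, 2, 1]

After move 2 (2->0):
Peg 0: [4, 3, 1]
Peg 1: []
Peg 2: [5, 2]

After move 3 (2->1):
Peg 0: [4, 3, 1]
Peg 1: [2]
Peg 2: [5]

After move 4 (0->1):
Peg 0: [4, 3]
Peg 1: [2, 1]
Peg 2: [5]

After move 5 (1->0):
Peg 0: [4, 3, 1]
Peg 1: [2]
Peg 2: [5]

After move 6 (0->2):
Peg 0: [4, 3]
Peg 1: [2]
Peg 2: [5, 1]

After move 7 (1->0):
Peg 0: [4, 3, 2]
Peg 1: []
Peg 2: [5, 1]

Answer: Peg 0: [4, 3, 2]
Peg 1: []
Peg 2: [5, 1]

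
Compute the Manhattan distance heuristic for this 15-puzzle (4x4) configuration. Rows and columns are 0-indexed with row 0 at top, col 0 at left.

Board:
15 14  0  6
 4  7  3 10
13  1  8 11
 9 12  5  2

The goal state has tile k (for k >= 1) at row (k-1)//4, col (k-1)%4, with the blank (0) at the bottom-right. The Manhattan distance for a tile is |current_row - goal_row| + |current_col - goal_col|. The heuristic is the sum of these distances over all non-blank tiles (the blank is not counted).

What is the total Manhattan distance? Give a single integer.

Answer: 40

Derivation:
Tile 15: at (0,0), goal (3,2), distance |0-3|+|0-2| = 5
Tile 14: at (0,1), goal (3,1), distance |0-3|+|1-1| = 3
Tile 6: at (0,3), goal (1,1), distance |0-1|+|3-1| = 3
Tile 4: at (1,0), goal (0,3), distance |1-0|+|0-3| = 4
Tile 7: at (1,1), goal (1,2), distance |1-1|+|1-2| = 1
Tile 3: at (1,2), goal (0,2), distance |1-0|+|2-2| = 1
Tile 10: at (1,3), goal (2,1), distance |1-2|+|3-1| = 3
Tile 13: at (2,0), goal (3,0), distance |2-3|+|0-0| = 1
Tile 1: at (2,1), goal (0,0), distance |2-0|+|1-0| = 3
Tile 8: at (2,2), goal (1,3), distance |2-1|+|2-3| = 2
Tile 11: at (2,3), goal (2,2), distance |2-2|+|3-2| = 1
Tile 9: at (3,0), goal (2,0), distance |3-2|+|0-0| = 1
Tile 12: at (3,1), goal (2,3), distance |3-2|+|1-3| = 3
Tile 5: at (3,2), goal (1,0), distance |3-1|+|2-0| = 4
Tile 2: at (3,3), goal (0,1), distance |3-0|+|3-1| = 5
Sum: 5 + 3 + 3 + 4 + 1 + 1 + 3 + 1 + 3 + 2 + 1 + 1 + 3 + 4 + 5 = 40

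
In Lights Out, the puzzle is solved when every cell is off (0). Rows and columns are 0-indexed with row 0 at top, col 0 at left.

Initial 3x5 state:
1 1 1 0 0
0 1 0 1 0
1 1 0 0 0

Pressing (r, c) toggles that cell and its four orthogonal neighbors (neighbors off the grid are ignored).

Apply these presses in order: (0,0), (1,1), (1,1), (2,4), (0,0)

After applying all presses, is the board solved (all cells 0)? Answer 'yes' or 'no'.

After press 1 at (0,0):
0 0 1 0 0
1 1 0 1 0
1 1 0 0 0

After press 2 at (1,1):
0 1 1 0 0
0 0 1 1 0
1 0 0 0 0

After press 3 at (1,1):
0 0 1 0 0
1 1 0 1 0
1 1 0 0 0

After press 4 at (2,4):
0 0 1 0 0
1 1 0 1 1
1 1 0 1 1

After press 5 at (0,0):
1 1 1 0 0
0 1 0 1 1
1 1 0 1 1

Lights still on: 10

Answer: no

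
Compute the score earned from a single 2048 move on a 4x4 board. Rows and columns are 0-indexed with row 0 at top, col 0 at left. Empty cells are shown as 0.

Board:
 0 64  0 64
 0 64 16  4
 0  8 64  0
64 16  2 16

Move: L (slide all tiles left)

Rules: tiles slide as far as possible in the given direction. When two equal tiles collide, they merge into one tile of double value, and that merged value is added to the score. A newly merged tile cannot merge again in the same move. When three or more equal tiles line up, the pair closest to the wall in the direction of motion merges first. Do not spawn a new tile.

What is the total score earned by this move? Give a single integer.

Slide left:
row 0: [0, 64, 0, 64] -> [128, 0, 0, 0]  score +128 (running 128)
row 1: [0, 64, 16, 4] -> [64, 16, 4, 0]  score +0 (running 128)
row 2: [0, 8, 64, 0] -> [8, 64, 0, 0]  score +0 (running 128)
row 3: [64, 16, 2, 16] -> [64, 16, 2, 16]  score +0 (running 128)
Board after move:
128   0   0   0
 64  16   4   0
  8  64   0   0
 64  16   2  16

Answer: 128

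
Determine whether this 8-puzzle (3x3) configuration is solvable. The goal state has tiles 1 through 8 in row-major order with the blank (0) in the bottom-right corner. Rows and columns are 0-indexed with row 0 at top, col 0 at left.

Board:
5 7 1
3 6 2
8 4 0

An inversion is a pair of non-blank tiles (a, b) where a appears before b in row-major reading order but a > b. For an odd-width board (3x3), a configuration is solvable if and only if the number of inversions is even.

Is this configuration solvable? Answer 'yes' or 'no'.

Answer: no

Derivation:
Inversions (pairs i<j in row-major order where tile[i] > tile[j] > 0): 13
13 is odd, so the puzzle is not solvable.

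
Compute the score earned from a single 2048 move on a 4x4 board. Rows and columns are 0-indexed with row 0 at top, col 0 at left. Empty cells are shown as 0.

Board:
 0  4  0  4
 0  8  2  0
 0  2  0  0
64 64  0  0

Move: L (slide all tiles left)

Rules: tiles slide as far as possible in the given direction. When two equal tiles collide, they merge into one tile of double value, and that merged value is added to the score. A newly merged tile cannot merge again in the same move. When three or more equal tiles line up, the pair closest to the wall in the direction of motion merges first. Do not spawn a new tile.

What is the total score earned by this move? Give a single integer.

Slide left:
row 0: [0, 4, 0, 4] -> [8, 0, 0, 0]  score +8 (running 8)
row 1: [0, 8, 2, 0] -> [8, 2, 0, 0]  score +0 (running 8)
row 2: [0, 2, 0, 0] -> [2, 0, 0, 0]  score +0 (running 8)
row 3: [64, 64, 0, 0] -> [128, 0, 0, 0]  score +128 (running 136)
Board after move:
  8   0   0   0
  8   2   0   0
  2   0   0   0
128   0   0   0

Answer: 136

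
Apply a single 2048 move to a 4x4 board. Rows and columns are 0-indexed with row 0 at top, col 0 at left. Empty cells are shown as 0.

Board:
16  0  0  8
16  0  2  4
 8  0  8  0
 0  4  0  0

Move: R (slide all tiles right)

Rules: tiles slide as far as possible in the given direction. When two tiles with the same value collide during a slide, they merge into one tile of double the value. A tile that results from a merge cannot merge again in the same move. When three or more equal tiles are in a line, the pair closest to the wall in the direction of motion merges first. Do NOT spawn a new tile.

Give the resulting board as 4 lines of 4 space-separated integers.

Slide right:
row 0: [16, 0, 0, 8] -> [0, 0, 16, 8]
row 1: [16, 0, 2, 4] -> [0, 16, 2, 4]
row 2: [8, 0, 8, 0] -> [0, 0, 0, 16]
row 3: [0, 4, 0, 0] -> [0, 0, 0, 4]

Answer:  0  0 16  8
 0 16  2  4
 0  0  0 16
 0  0  0  4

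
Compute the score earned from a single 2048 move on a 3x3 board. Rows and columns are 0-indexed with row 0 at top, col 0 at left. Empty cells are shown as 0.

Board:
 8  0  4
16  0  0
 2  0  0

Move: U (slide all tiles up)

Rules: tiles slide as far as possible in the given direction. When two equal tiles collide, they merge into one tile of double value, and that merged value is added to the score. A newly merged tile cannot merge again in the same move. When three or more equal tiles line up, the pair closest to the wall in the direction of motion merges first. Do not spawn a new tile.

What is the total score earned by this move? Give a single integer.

Answer: 0

Derivation:
Slide up:
col 0: [8, 16, 2] -> [8, 16, 2]  score +0 (running 0)
col 1: [0, 0, 0] -> [0, 0, 0]  score +0 (running 0)
col 2: [4, 0, 0] -> [4, 0, 0]  score +0 (running 0)
Board after move:
 8  0  4
16  0  0
 2  0  0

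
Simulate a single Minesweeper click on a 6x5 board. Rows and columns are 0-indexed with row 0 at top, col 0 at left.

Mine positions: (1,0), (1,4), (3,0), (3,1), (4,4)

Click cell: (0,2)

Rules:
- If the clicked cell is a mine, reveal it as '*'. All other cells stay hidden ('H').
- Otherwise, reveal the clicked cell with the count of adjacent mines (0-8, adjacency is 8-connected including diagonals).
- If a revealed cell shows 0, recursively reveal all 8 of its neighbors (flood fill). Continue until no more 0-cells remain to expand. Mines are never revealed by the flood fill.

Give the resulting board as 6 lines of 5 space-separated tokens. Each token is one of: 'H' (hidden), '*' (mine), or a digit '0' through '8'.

H 1 0 1 H
H 1 0 1 H
H 3 1 1 H
H H H H H
H H H H H
H H H H H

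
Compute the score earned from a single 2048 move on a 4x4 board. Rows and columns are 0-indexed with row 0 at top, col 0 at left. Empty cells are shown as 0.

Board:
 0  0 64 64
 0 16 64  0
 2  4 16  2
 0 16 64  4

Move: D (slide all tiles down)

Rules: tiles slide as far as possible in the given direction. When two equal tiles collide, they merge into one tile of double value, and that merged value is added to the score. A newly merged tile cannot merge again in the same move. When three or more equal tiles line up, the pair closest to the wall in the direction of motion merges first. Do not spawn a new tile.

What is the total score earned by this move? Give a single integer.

Answer: 128

Derivation:
Slide down:
col 0: [0, 0, 2, 0] -> [0, 0, 0, 2]  score +0 (running 0)
col 1: [0, 16, 4, 16] -> [0, 16, 4, 16]  score +0 (running 0)
col 2: [64, 64, 16, 64] -> [0, 128, 16, 64]  score +128 (running 128)
col 3: [64, 0, 2, 4] -> [0, 64, 2, 4]  score +0 (running 128)
Board after move:
  0   0   0   0
  0  16 128  64
  0   4  16   2
  2  16  64   4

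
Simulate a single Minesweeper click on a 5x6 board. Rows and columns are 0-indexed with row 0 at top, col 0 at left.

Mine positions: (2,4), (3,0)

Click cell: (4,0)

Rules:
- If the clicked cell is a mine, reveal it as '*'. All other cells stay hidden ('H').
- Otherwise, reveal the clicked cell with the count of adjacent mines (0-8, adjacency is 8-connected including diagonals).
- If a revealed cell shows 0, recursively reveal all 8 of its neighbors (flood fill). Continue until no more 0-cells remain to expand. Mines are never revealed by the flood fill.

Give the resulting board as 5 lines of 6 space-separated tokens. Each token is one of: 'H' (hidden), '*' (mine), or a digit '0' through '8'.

H H H H H H
H H H H H H
H H H H H H
H H H H H H
1 H H H H H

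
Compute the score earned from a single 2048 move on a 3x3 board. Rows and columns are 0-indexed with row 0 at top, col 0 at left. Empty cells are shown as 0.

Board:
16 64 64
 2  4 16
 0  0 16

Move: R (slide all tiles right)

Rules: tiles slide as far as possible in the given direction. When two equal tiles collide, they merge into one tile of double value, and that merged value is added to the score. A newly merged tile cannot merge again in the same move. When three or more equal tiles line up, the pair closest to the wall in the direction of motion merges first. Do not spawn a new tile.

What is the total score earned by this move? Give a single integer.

Slide right:
row 0: [16, 64, 64] -> [0, 16, 128]  score +128 (running 128)
row 1: [2, 4, 16] -> [2, 4, 16]  score +0 (running 128)
row 2: [0, 0, 16] -> [0, 0, 16]  score +0 (running 128)
Board after move:
  0  16 128
  2   4  16
  0   0  16

Answer: 128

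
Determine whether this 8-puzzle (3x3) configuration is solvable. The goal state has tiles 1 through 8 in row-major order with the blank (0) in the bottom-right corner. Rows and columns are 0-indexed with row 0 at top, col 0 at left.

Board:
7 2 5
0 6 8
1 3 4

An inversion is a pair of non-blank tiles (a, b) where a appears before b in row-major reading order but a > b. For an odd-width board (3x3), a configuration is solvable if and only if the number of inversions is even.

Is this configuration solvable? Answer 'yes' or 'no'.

Answer: yes

Derivation:
Inversions (pairs i<j in row-major order where tile[i] > tile[j] > 0): 16
16 is even, so the puzzle is solvable.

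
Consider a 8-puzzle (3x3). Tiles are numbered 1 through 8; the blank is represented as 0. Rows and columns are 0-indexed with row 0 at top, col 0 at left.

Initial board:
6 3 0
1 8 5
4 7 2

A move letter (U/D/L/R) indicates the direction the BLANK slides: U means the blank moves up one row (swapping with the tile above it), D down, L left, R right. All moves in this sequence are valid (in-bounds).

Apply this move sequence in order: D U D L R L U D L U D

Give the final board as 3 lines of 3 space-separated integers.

After move 1 (D):
6 3 5
1 8 0
4 7 2

After move 2 (U):
6 3 0
1 8 5
4 7 2

After move 3 (D):
6 3 5
1 8 0
4 7 2

After move 4 (L):
6 3 5
1 0 8
4 7 2

After move 5 (R):
6 3 5
1 8 0
4 7 2

After move 6 (L):
6 3 5
1 0 8
4 7 2

After move 7 (U):
6 0 5
1 3 8
4 7 2

After move 8 (D):
6 3 5
1 0 8
4 7 2

After move 9 (L):
6 3 5
0 1 8
4 7 2

After move 10 (U):
0 3 5
6 1 8
4 7 2

After move 11 (D):
6 3 5
0 1 8
4 7 2

Answer: 6 3 5
0 1 8
4 7 2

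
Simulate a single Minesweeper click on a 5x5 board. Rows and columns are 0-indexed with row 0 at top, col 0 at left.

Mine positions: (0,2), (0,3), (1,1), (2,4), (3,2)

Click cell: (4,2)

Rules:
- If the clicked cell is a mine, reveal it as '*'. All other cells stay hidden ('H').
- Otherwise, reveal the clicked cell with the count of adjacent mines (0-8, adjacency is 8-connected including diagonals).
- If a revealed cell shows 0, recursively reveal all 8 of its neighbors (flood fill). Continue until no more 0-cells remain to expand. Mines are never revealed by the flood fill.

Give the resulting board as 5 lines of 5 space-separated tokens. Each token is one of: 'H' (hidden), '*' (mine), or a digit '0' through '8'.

H H H H H
H H H H H
H H H H H
H H H H H
H H 1 H H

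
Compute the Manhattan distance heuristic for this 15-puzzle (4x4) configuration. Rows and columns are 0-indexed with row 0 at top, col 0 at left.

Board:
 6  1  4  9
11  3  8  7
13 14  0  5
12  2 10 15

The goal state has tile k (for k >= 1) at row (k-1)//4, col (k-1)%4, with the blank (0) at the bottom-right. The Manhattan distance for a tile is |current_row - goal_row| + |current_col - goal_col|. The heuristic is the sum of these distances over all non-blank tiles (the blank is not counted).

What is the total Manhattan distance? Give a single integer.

Tile 6: (0,0)->(1,1) = 2
Tile 1: (0,1)->(0,0) = 1
Tile 4: (0,2)->(0,3) = 1
Tile 9: (0,3)->(2,0) = 5
Tile 11: (1,0)->(2,2) = 3
Tile 3: (1,1)->(0,2) = 2
Tile 8: (1,2)->(1,3) = 1
Tile 7: (1,3)->(1,2) = 1
Tile 13: (2,0)->(3,0) = 1
Tile 14: (2,1)->(3,1) = 1
Tile 5: (2,3)->(1,0) = 4
Tile 12: (3,0)->(2,3) = 4
Tile 2: (3,1)->(0,1) = 3
Tile 10: (3,2)->(2,1) = 2
Tile 15: (3,3)->(3,2) = 1
Sum: 2 + 1 + 1 + 5 + 3 + 2 + 1 + 1 + 1 + 1 + 4 + 4 + 3 + 2 + 1 = 32

Answer: 32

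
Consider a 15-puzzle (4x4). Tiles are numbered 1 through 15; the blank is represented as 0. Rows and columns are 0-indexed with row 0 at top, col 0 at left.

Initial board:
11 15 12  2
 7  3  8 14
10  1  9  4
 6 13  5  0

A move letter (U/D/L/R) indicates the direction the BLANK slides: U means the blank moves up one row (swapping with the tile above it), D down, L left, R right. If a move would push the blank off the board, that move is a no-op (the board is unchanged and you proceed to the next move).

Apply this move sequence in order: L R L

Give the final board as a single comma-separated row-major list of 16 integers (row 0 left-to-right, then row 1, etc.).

After move 1 (L):
11 15 12  2
 7  3  8 14
10  1  9  4
 6 13  0  5

After move 2 (R):
11 15 12  2
 7  3  8 14
10  1  9  4
 6 13  5  0

After move 3 (L):
11 15 12  2
 7  3  8 14
10  1  9  4
 6 13  0  5

Answer: 11, 15, 12, 2, 7, 3, 8, 14, 10, 1, 9, 4, 6, 13, 0, 5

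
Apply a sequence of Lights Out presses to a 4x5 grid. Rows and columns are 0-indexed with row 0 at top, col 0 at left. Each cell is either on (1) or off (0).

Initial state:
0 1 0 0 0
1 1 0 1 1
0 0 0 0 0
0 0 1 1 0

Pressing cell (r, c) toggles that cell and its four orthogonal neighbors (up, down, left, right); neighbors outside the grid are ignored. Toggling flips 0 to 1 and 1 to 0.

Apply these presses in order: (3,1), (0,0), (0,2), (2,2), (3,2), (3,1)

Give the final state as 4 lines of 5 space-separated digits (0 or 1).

After press 1 at (3,1):
0 1 0 0 0
1 1 0 1 1
0 1 0 0 0
1 1 0 1 0

After press 2 at (0,0):
1 0 0 0 0
0 1 0 1 1
0 1 0 0 0
1 1 0 1 0

After press 3 at (0,2):
1 1 1 1 0
0 1 1 1 1
0 1 0 0 0
1 1 0 1 0

After press 4 at (2,2):
1 1 1 1 0
0 1 0 1 1
0 0 1 1 0
1 1 1 1 0

After press 5 at (3,2):
1 1 1 1 0
0 1 0 1 1
0 0 0 1 0
1 0 0 0 0

After press 6 at (3,1):
1 1 1 1 0
0 1 0 1 1
0 1 0 1 0
0 1 1 0 0

Answer: 1 1 1 1 0
0 1 0 1 1
0 1 0 1 0
0 1 1 0 0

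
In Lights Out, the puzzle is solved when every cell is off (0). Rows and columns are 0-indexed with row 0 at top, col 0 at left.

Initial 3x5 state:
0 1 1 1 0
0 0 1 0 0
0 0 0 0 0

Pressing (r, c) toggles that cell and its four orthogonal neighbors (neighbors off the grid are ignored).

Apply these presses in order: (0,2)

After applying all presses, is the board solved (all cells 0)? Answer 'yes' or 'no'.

After press 1 at (0,2):
0 0 0 0 0
0 0 0 0 0
0 0 0 0 0

Lights still on: 0

Answer: yes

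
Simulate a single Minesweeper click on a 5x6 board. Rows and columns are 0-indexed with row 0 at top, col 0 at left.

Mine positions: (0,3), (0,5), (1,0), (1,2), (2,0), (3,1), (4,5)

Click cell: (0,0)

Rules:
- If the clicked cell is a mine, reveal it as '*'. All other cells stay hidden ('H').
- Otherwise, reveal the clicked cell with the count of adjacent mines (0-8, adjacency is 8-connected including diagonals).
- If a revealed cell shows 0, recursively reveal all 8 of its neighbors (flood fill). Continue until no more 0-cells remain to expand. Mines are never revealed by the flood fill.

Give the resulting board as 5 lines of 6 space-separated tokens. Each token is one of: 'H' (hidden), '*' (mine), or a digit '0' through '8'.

1 H H H H H
H H H H H H
H H H H H H
H H H H H H
H H H H H H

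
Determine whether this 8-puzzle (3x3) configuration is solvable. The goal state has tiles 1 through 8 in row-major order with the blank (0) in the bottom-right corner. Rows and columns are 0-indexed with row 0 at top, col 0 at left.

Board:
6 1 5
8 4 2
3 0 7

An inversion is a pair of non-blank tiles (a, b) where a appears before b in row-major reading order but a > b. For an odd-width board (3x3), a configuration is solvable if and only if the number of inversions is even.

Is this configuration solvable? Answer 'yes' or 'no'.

Answer: yes

Derivation:
Inversions (pairs i<j in row-major order where tile[i] > tile[j] > 0): 14
14 is even, so the puzzle is solvable.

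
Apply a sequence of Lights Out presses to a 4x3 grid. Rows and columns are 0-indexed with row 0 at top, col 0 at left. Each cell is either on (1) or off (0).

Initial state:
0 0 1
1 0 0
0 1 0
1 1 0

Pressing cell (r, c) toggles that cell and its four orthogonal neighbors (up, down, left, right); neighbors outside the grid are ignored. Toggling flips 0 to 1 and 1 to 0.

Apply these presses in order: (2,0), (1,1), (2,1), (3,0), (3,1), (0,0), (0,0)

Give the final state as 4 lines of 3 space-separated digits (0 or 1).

After press 1 at (2,0):
0 0 1
0 0 0
1 0 0
0 1 0

After press 2 at (1,1):
0 1 1
1 1 1
1 1 0
0 1 0

After press 3 at (2,1):
0 1 1
1 0 1
0 0 1
0 0 0

After press 4 at (3,0):
0 1 1
1 0 1
1 0 1
1 1 0

After press 5 at (3,1):
0 1 1
1 0 1
1 1 1
0 0 1

After press 6 at (0,0):
1 0 1
0 0 1
1 1 1
0 0 1

After press 7 at (0,0):
0 1 1
1 0 1
1 1 1
0 0 1

Answer: 0 1 1
1 0 1
1 1 1
0 0 1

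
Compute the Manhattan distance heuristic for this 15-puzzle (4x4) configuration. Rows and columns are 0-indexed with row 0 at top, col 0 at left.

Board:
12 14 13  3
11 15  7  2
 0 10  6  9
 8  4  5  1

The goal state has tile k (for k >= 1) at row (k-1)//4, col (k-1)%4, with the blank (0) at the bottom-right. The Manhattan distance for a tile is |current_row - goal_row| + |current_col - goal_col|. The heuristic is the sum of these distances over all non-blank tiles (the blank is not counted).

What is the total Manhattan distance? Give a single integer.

Answer: 48

Derivation:
Tile 12: at (0,0), goal (2,3), distance |0-2|+|0-3| = 5
Tile 14: at (0,1), goal (3,1), distance |0-3|+|1-1| = 3
Tile 13: at (0,2), goal (3,0), distance |0-3|+|2-0| = 5
Tile 3: at (0,3), goal (0,2), distance |0-0|+|3-2| = 1
Tile 11: at (1,0), goal (2,2), distance |1-2|+|0-2| = 3
Tile 15: at (1,1), goal (3,2), distance |1-3|+|1-2| = 3
Tile 7: at (1,2), goal (1,2), distance |1-1|+|2-2| = 0
Tile 2: at (1,3), goal (0,1), distance |1-0|+|3-1| = 3
Tile 10: at (2,1), goal (2,1), distance |2-2|+|1-1| = 0
Tile 6: at (2,2), goal (1,1), distance |2-1|+|2-1| = 2
Tile 9: at (2,3), goal (2,0), distance |2-2|+|3-0| = 3
Tile 8: at (3,0), goal (1,3), distance |3-1|+|0-3| = 5
Tile 4: at (3,1), goal (0,3), distance |3-0|+|1-3| = 5
Tile 5: at (3,2), goal (1,0), distance |3-1|+|2-0| = 4
Tile 1: at (3,3), goal (0,0), distance |3-0|+|3-0| = 6
Sum: 5 + 3 + 5 + 1 + 3 + 3 + 0 + 3 + 0 + 2 + 3 + 5 + 5 + 4 + 6 = 48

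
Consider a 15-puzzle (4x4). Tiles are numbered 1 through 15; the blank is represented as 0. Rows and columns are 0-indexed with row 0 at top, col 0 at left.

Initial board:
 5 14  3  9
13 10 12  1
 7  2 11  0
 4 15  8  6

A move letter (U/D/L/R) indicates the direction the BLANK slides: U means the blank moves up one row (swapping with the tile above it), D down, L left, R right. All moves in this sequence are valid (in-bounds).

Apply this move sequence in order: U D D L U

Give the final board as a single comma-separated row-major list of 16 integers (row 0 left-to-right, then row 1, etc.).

Answer: 5, 14, 3, 9, 13, 10, 12, 1, 7, 2, 0, 6, 4, 15, 11, 8

Derivation:
After move 1 (U):
 5 14  3  9
13 10 12  0
 7  2 11  1
 4 15  8  6

After move 2 (D):
 5 14  3  9
13 10 12  1
 7  2 11  0
 4 15  8  6

After move 3 (D):
 5 14  3  9
13 10 12  1
 7  2 11  6
 4 15  8  0

After move 4 (L):
 5 14  3  9
13 10 12  1
 7  2 11  6
 4 15  0  8

After move 5 (U):
 5 14  3  9
13 10 12  1
 7  2  0  6
 4 15 11  8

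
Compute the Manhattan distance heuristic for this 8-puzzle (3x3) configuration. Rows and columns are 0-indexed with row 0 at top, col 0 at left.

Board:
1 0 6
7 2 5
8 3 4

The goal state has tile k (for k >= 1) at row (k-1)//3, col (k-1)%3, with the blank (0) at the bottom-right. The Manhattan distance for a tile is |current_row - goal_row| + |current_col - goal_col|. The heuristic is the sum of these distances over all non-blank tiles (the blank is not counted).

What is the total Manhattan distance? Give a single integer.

Answer: 11

Derivation:
Tile 1: at (0,0), goal (0,0), distance |0-0|+|0-0| = 0
Tile 6: at (0,2), goal (1,2), distance |0-1|+|2-2| = 1
Tile 7: at (1,0), goal (2,0), distance |1-2|+|0-0| = 1
Tile 2: at (1,1), goal (0,1), distance |1-0|+|1-1| = 1
Tile 5: at (1,2), goal (1,1), distance |1-1|+|2-1| = 1
Tile 8: at (2,0), goal (2,1), distance |2-2|+|0-1| = 1
Tile 3: at (2,1), goal (0,2), distance |2-0|+|1-2| = 3
Tile 4: at (2,2), goal (1,0), distance |2-1|+|2-0| = 3
Sum: 0 + 1 + 1 + 1 + 1 + 1 + 3 + 3 = 11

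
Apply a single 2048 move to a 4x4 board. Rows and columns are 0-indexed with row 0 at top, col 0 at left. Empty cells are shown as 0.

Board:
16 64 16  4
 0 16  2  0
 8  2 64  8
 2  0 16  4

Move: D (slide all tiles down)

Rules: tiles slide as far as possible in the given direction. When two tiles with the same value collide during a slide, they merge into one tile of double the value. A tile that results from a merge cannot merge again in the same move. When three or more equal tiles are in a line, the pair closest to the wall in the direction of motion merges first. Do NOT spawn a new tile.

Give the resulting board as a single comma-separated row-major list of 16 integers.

Answer: 0, 0, 16, 0, 16, 64, 2, 4, 8, 16, 64, 8, 2, 2, 16, 4

Derivation:
Slide down:
col 0: [16, 0, 8, 2] -> [0, 16, 8, 2]
col 1: [64, 16, 2, 0] -> [0, 64, 16, 2]
col 2: [16, 2, 64, 16] -> [16, 2, 64, 16]
col 3: [4, 0, 8, 4] -> [0, 4, 8, 4]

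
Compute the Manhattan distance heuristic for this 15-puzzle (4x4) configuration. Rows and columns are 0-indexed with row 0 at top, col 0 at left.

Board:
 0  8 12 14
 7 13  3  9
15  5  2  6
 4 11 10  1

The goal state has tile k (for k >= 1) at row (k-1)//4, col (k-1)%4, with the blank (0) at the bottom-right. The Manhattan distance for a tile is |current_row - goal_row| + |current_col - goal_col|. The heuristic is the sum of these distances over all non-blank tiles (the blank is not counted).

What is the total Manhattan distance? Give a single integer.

Answer: 48

Derivation:
Tile 8: (0,1)->(1,3) = 3
Tile 12: (0,2)->(2,3) = 3
Tile 14: (0,3)->(3,1) = 5
Tile 7: (1,0)->(1,2) = 2
Tile 13: (1,1)->(3,0) = 3
Tile 3: (1,2)->(0,2) = 1
Tile 9: (1,3)->(2,0) = 4
Tile 15: (2,0)->(3,2) = 3
Tile 5: (2,1)->(1,0) = 2
Tile 2: (2,2)->(0,1) = 3
Tile 6: (2,3)->(1,1) = 3
Tile 4: (3,0)->(0,3) = 6
Tile 11: (3,1)->(2,2) = 2
Tile 10: (3,2)->(2,1) = 2
Tile 1: (3,3)->(0,0) = 6
Sum: 3 + 3 + 5 + 2 + 3 + 1 + 4 + 3 + 2 + 3 + 3 + 6 + 2 + 2 + 6 = 48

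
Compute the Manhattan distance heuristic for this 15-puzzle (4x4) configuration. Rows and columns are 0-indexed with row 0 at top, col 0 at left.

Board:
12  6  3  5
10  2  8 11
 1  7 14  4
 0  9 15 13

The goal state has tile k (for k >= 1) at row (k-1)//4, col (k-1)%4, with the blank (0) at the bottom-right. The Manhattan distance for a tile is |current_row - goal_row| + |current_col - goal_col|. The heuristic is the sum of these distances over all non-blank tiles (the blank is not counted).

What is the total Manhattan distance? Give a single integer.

Answer: 29

Derivation:
Tile 12: at (0,0), goal (2,3), distance |0-2|+|0-3| = 5
Tile 6: at (0,1), goal (1,1), distance |0-1|+|1-1| = 1
Tile 3: at (0,2), goal (0,2), distance |0-0|+|2-2| = 0
Tile 5: at (0,3), goal (1,0), distance |0-1|+|3-0| = 4
Tile 10: at (1,0), goal (2,1), distance |1-2|+|0-1| = 2
Tile 2: at (1,1), goal (0,1), distance |1-0|+|1-1| = 1
Tile 8: at (1,2), goal (1,3), distance |1-1|+|2-3| = 1
Tile 11: at (1,3), goal (2,2), distance |1-2|+|3-2| = 2
Tile 1: at (2,0), goal (0,0), distance |2-0|+|0-0| = 2
Tile 7: at (2,1), goal (1,2), distance |2-1|+|1-2| = 2
Tile 14: at (2,2), goal (3,1), distance |2-3|+|2-1| = 2
Tile 4: at (2,3), goal (0,3), distance |2-0|+|3-3| = 2
Tile 9: at (3,1), goal (2,0), distance |3-2|+|1-0| = 2
Tile 15: at (3,2), goal (3,2), distance |3-3|+|2-2| = 0
Tile 13: at (3,3), goal (3,0), distance |3-3|+|3-0| = 3
Sum: 5 + 1 + 0 + 4 + 2 + 1 + 1 + 2 + 2 + 2 + 2 + 2 + 2 + 0 + 3 = 29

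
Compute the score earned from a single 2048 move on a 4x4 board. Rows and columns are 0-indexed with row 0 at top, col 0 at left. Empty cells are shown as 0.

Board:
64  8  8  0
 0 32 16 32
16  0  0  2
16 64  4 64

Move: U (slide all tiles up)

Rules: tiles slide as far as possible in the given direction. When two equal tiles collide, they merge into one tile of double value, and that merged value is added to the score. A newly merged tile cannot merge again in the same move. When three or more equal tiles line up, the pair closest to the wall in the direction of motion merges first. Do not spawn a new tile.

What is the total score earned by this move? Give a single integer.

Answer: 32

Derivation:
Slide up:
col 0: [64, 0, 16, 16] -> [64, 32, 0, 0]  score +32 (running 32)
col 1: [8, 32, 0, 64] -> [8, 32, 64, 0]  score +0 (running 32)
col 2: [8, 16, 0, 4] -> [8, 16, 4, 0]  score +0 (running 32)
col 3: [0, 32, 2, 64] -> [32, 2, 64, 0]  score +0 (running 32)
Board after move:
64  8  8 32
32 32 16  2
 0 64  4 64
 0  0  0  0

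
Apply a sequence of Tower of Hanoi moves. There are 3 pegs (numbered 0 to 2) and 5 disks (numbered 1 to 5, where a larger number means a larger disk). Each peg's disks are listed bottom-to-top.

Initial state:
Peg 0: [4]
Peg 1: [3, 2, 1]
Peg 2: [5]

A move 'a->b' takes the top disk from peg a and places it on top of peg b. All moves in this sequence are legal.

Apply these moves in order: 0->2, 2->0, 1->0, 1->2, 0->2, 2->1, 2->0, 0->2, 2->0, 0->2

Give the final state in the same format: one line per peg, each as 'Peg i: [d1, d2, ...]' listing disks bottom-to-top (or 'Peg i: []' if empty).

After move 1 (0->2):
Peg 0: []
Peg 1: [3, 2, 1]
Peg 2: [5, 4]

After move 2 (2->0):
Peg 0: [4]
Peg 1: [3, 2, 1]
Peg 2: [5]

After move 3 (1->0):
Peg 0: [4, 1]
Peg 1: [3, 2]
Peg 2: [5]

After move 4 (1->2):
Peg 0: [4, 1]
Peg 1: [3]
Peg 2: [5, 2]

After move 5 (0->2):
Peg 0: [4]
Peg 1: [3]
Peg 2: [5, 2, 1]

After move 6 (2->1):
Peg 0: [4]
Peg 1: [3, 1]
Peg 2: [5, 2]

After move 7 (2->0):
Peg 0: [4, 2]
Peg 1: [3, 1]
Peg 2: [5]

After move 8 (0->2):
Peg 0: [4]
Peg 1: [3, 1]
Peg 2: [5, 2]

After move 9 (2->0):
Peg 0: [4, 2]
Peg 1: [3, 1]
Peg 2: [5]

After move 10 (0->2):
Peg 0: [4]
Peg 1: [3, 1]
Peg 2: [5, 2]

Answer: Peg 0: [4]
Peg 1: [3, 1]
Peg 2: [5, 2]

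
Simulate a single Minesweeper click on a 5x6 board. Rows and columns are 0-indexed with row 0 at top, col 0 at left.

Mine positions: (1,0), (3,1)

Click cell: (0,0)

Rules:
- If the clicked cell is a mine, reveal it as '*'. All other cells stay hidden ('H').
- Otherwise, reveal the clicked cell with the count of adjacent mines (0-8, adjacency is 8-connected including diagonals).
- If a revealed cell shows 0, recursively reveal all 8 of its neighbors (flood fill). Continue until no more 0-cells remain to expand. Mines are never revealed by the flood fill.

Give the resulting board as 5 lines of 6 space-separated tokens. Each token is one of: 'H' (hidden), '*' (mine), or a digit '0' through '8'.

1 H H H H H
H H H H H H
H H H H H H
H H H H H H
H H H H H H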